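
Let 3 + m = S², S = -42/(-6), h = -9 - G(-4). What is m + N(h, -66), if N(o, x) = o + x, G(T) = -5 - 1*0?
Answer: -24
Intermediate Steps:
G(T) = -5 (G(T) = -5 + 0 = -5)
h = -4 (h = -9 - 1*(-5) = -9 + 5 = -4)
S = 7 (S = -42*(-⅙) = 7)
m = 46 (m = -3 + 7² = -3 + 49 = 46)
m + N(h, -66) = 46 + (-4 - 66) = 46 - 70 = -24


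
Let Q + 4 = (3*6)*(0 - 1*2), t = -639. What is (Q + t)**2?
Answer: 461041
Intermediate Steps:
Q = -40 (Q = -4 + (3*6)*(0 - 1*2) = -4 + 18*(0 - 2) = -4 + 18*(-2) = -4 - 36 = -40)
(Q + t)**2 = (-40 - 639)**2 = (-679)**2 = 461041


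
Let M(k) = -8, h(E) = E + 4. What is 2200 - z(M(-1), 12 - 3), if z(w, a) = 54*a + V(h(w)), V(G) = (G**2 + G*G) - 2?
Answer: 1684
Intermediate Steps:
h(E) = 4 + E
V(G) = -2 + 2*G**2 (V(G) = (G**2 + G**2) - 2 = 2*G**2 - 2 = -2 + 2*G**2)
z(w, a) = -2 + 2*(4 + w)**2 + 54*a (z(w, a) = 54*a + (-2 + 2*(4 + w)**2) = -2 + 2*(4 + w)**2 + 54*a)
2200 - z(M(-1), 12 - 3) = 2200 - (-2 + 2*(4 - 8)**2 + 54*(12 - 3)) = 2200 - (-2 + 2*(-4)**2 + 54*9) = 2200 - (-2 + 2*16 + 486) = 2200 - (-2 + 32 + 486) = 2200 - 1*516 = 2200 - 516 = 1684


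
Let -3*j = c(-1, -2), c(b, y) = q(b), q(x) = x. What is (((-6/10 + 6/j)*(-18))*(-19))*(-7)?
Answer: -208278/5 ≈ -41656.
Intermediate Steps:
c(b, y) = b
j = ⅓ (j = -⅓*(-1) = ⅓ ≈ 0.33333)
(((-6/10 + 6/j)*(-18))*(-19))*(-7) = (((-6/10 + 6/(⅓))*(-18))*(-19))*(-7) = (((-6*⅒ + 6*3)*(-18))*(-19))*(-7) = (((-⅗ + 18)*(-18))*(-19))*(-7) = (((87/5)*(-18))*(-19))*(-7) = -1566/5*(-19)*(-7) = (29754/5)*(-7) = -208278/5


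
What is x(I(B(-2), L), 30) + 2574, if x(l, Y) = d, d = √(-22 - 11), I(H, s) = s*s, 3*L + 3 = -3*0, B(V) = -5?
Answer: 2574 + I*√33 ≈ 2574.0 + 5.7446*I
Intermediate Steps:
L = -1 (L = -1 + (-3*0)/3 = -1 + (⅓)*0 = -1 + 0 = -1)
I(H, s) = s²
d = I*√33 (d = √(-33) = I*√33 ≈ 5.7446*I)
x(l, Y) = I*√33
x(I(B(-2), L), 30) + 2574 = I*√33 + 2574 = 2574 + I*√33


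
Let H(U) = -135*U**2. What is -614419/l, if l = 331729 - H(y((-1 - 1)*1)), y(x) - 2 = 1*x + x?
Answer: -614419/332269 ≈ -1.8492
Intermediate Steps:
y(x) = 2 + 2*x (y(x) = 2 + (1*x + x) = 2 + (x + x) = 2 + 2*x)
l = 332269 (l = 331729 - (-135)*(2 + 2*((-1 - 1)*1))**2 = 331729 - (-135)*(2 + 2*(-2*1))**2 = 331729 - (-135)*(2 + 2*(-2))**2 = 331729 - (-135)*(2 - 4)**2 = 331729 - (-135)*(-2)**2 = 331729 - (-135)*4 = 331729 - 1*(-540) = 331729 + 540 = 332269)
-614419/l = -614419/332269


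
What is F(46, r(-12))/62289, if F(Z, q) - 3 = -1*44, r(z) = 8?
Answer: -41/62289 ≈ -0.00065822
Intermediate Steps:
F(Z, q) = -41 (F(Z, q) = 3 - 1*44 = 3 - 44 = -41)
F(46, r(-12))/62289 = -41/62289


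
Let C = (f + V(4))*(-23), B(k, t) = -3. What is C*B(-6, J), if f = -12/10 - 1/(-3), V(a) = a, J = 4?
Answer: 1081/5 ≈ 216.20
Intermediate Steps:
f = -13/15 (f = -12*⅒ - 1*(-⅓) = -6/5 + ⅓ = -13/15 ≈ -0.86667)
C = -1081/15 (C = (-13/15 + 4)*(-23) = (47/15)*(-23) = -1081/15 ≈ -72.067)
C*B(-6, J) = -1081/15*(-3) = 1081/5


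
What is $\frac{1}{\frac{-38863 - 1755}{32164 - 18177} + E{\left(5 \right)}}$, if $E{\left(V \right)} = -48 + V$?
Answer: $- \frac{13987}{642059} \approx -0.021785$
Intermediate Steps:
$\frac{1}{\frac{-38863 - 1755}{32164 - 18177} + E{\left(5 \right)}} = \frac{1}{\frac{-38863 - 1755}{32164 - 18177} + \left(-48 + 5\right)} = \frac{1}{- \frac{40618}{13987} - 43} = \frac{1}{- \frac{642059}{13987}} = - \frac{13987}{642059}$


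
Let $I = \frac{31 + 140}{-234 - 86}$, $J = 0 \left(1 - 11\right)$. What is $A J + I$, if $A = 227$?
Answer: $- \frac{171}{320} \approx -0.53438$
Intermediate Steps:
$J = 0$ ($J = 0 \left(-10\right) = 0$)
$I = - \frac{171}{320}$ ($I = \frac{171}{-320} = 171 \left(- \frac{1}{320}\right) = - \frac{171}{320} \approx -0.53438$)
$A J + I = 227 \cdot 0 - \frac{171}{320} = 0 - \frac{171}{320} = - \frac{171}{320}$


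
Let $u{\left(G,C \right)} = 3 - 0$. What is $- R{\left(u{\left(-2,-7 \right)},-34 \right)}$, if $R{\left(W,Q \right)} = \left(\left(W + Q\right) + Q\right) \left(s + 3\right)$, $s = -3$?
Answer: $0$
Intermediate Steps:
$u{\left(G,C \right)} = 3$ ($u{\left(G,C \right)} = 3 + 0 = 3$)
$R{\left(W,Q \right)} = 0$ ($R{\left(W,Q \right)} = \left(\left(W + Q\right) + Q\right) \left(-3 + 3\right) = \left(\left(Q + W\right) + Q\right) 0 = \left(W + 2 Q\right) 0 = 0$)
$- R{\left(u{\left(-2,-7 \right)},-34 \right)} = \left(-1\right) 0 = 0$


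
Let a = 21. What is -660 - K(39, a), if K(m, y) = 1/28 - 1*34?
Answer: -17529/28 ≈ -626.04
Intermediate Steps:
K(m, y) = -951/28 (K(m, y) = 1/28 - 34 = -951/28)
-660 - K(39, a) = -660 - 1*(-951/28) = -660 + 951/28 = -17529/28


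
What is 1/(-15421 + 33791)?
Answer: 1/18370 ≈ 5.4437e-5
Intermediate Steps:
1/(-15421 + 33791) = 1/18370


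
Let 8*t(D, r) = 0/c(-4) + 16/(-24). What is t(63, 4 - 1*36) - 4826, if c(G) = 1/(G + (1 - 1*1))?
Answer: -57913/12 ≈ -4826.1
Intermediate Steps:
c(G) = 1/G (c(G) = 1/(G + (1 - 1)) = 1/(G + 0) = 1/G)
t(D, r) = -1/12 (t(D, r) = (0/(1/(-4)) + 16/(-24))/8 = (0/(-1/4) + 16*(-1/24))/8 = (0*(-4) - 2/3)/8 = (0 - 2/3)/8 = (1/8)*(-2/3) = -1/12)
t(63, 4 - 1*36) - 4826 = -1/12 - 4826 = -57913/12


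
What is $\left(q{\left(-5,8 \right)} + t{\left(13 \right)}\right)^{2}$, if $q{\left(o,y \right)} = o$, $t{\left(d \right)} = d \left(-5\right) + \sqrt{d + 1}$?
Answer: $\left(70 - \sqrt{14}\right)^{2} \approx 4390.2$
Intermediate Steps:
$t{\left(d \right)} = \sqrt{1 + d} - 5 d$ ($t{\left(d \right)} = - 5 d + \sqrt{1 + d} = \sqrt{1 + d} - 5 d$)
$\left(q{\left(-5,8 \right)} + t{\left(13 \right)}\right)^{2} = \left(-5 + \left(\sqrt{1 + 13} - 65\right)\right)^{2} = \left(-5 - \left(65 - \sqrt{14}\right)\right)^{2} = \left(-70 + \sqrt{14}\right)^{2}$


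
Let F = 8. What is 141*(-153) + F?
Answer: -21565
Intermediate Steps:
141*(-153) + F = 141*(-153) + 8 = -21573 + 8 = -21565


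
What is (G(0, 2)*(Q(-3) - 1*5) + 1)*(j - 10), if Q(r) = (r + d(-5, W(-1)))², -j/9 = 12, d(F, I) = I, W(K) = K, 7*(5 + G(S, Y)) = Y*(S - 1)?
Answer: 47200/7 ≈ 6742.9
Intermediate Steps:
G(S, Y) = -5 + Y*(-1 + S)/7 (G(S, Y) = -5 + (Y*(S - 1))/7 = -5 + (Y*(-1 + S))/7 = -5 + Y*(-1 + S)/7)
j = -108 (j = -9*12 = -108)
Q(r) = (-1 + r)² (Q(r) = (r - 1)² = (-1 + r)²)
(G(0, 2)*(Q(-3) - 1*5) + 1)*(j - 10) = ((-5 - ⅐*2 + (⅐)*0*2)*((-1 - 3)² - 1*5) + 1)*(-108 - 10) = ((-5 - 2/7 + 0)*((-4)² - 5) + 1)*(-118) = (-37*(16 - 5)/7 + 1)*(-118) = (-37/7*11 + 1)*(-118) = (-407/7 + 1)*(-118) = -400/7*(-118) = 47200/7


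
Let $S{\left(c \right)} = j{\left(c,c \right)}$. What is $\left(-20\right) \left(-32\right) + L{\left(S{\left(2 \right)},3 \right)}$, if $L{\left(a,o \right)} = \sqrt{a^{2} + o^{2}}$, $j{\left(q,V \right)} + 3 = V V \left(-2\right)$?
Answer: $640 + \sqrt{130} \approx 651.4$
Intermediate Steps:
$j{\left(q,V \right)} = -3 - 2 V^{2}$ ($j{\left(q,V \right)} = -3 + V V \left(-2\right) = -3 + V^{2} \left(-2\right) = -3 - 2 V^{2}$)
$S{\left(c \right)} = -3 - 2 c^{2}$
$\left(-20\right) \left(-32\right) + L{\left(S{\left(2 \right)},3 \right)} = \left(-20\right) \left(-32\right) + \sqrt{\left(-3 - 2 \cdot 2^{2}\right)^{2} + 3^{2}} = 640 + \sqrt{\left(-3 - 8\right)^{2} + 9} = 640 + \sqrt{\left(-11\right)^{2} + 9} = 640 + \sqrt{121 + 9} = 640 + \sqrt{130}$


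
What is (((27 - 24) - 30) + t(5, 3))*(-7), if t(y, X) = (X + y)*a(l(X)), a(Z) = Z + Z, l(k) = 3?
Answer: -147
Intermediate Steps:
a(Z) = 2*Z
t(y, X) = 6*X + 6*y (t(y, X) = (X + y)*(2*3) = (X + y)*6 = 6*X + 6*y)
(((27 - 24) - 30) + t(5, 3))*(-7) = (((27 - 24) - 30) + (6*3 + 6*5))*(-7) = ((3 - 30) + (18 + 30))*(-7) = (-27 + 48)*(-7) = 21*(-7) = -147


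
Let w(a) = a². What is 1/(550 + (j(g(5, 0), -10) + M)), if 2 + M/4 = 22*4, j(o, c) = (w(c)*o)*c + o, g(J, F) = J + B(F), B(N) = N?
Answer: -1/4101 ≈ -0.00024384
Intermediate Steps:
g(J, F) = F + J (g(J, F) = J + F = F + J)
j(o, c) = o + o*c³ (j(o, c) = (c²*o)*c + o = (o*c²)*c + o = o*c³ + o = o + o*c³)
M = 344 (M = -8 + 4*(22*4) = -8 + 4*88 = -8 + 352 = 344)
1/(550 + (j(g(5, 0), -10) + M)) = 1/(550 + ((0 + 5)*(1 + (-10)³) + 344)) = 1/(550 + (5*(1 - 1000) + 344)) = 1/(550 + (5*(-999) + 344)) = 1/(550 + (-4995 + 344)) = 1/(550 - 4651) = 1/(-4101) = -1/4101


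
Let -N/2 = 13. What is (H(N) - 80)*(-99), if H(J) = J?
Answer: 10494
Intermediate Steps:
N = -26 (N = -2*13 = -26)
(H(N) - 80)*(-99) = (-26 - 80)*(-99) = -106*(-99) = 10494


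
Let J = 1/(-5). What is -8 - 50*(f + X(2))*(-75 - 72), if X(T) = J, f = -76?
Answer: -560078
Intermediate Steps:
J = -1/5 (J = 1*(-1/5) = -1/5 ≈ -0.20000)
X(T) = -1/5
-8 - 50*(f + X(2))*(-75 - 72) = -8 - 50*(-76 - 1/5)*(-75 - 72) = -8 - (-3810)*(-147) = -8 - 50*56007/5 = -8 - 560070 = -560078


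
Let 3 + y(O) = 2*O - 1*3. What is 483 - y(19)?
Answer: 451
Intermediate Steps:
y(O) = -6 + 2*O (y(O) = -3 + (2*O - 1*3) = -3 + (2*O - 3) = -3 + (-3 + 2*O) = -6 + 2*O)
483 - y(19) = 483 - (-6 + 2*19) = 483 - (-6 + 38) = 483 - 1*32 = 483 - 32 = 451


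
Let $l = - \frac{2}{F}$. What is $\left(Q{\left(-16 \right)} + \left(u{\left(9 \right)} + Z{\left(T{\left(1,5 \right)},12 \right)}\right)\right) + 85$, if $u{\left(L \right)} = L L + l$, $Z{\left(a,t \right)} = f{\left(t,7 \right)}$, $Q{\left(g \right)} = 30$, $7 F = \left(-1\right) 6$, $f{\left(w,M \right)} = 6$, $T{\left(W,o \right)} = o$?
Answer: $\frac{613}{3} \approx 204.33$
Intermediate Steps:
$F = - \frac{6}{7}$ ($F = \frac{\left(-1\right) 6}{7} = \frac{1}{7} \left(-6\right) = - \frac{6}{7} \approx -0.85714$)
$l = \frac{7}{3}$ ($l = - \frac{2}{- \frac{6}{7}} = \left(-2\right) \left(- \frac{7}{6}\right) = \frac{7}{3} \approx 2.3333$)
$Z{\left(a,t \right)} = 6$
$u{\left(L \right)} = \frac{7}{3} + L^{2}$ ($u{\left(L \right)} = L L + \frac{7}{3} = L^{2} + \frac{7}{3} = \frac{7}{3} + L^{2}$)
$\left(Q{\left(-16 \right)} + \left(u{\left(9 \right)} + Z{\left(T{\left(1,5 \right)},12 \right)}\right)\right) + 85 = \left(30 + \left(\left(\frac{7}{3} + 9^{2}\right) + 6\right)\right) + 85 = \left(30 + \left(\left(\frac{7}{3} + 81\right) + 6\right)\right) + 85 = \left(30 + \left(\frac{250}{3} + 6\right)\right) + 85 = \left(30 + \frac{268}{3}\right) + 85 = \frac{358}{3} + 85 = \frac{613}{3}$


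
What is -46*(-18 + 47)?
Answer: -1334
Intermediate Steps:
-46*(-18 + 47) = -46*29 = -1334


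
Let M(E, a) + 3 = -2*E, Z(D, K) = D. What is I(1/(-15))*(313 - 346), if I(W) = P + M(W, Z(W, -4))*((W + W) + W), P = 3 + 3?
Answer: -5423/25 ≈ -216.92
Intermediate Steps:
M(E, a) = -3 - 2*E
P = 6
I(W) = 6 + 3*W*(-3 - 2*W) (I(W) = 6 + (-3 - 2*W)*((W + W) + W) = 6 + (-3 - 2*W)*(2*W + W) = 6 + (-3 - 2*W)*(3*W) = 6 + 3*W*(-3 - 2*W))
I(1/(-15))*(313 - 346) = (6 - 3*(3 + 2/(-15))/(-15))*(313 - 346) = (6 - 3*(-1/15)*(3 + 2*(-1/15)))*(-33) = (6 - 3*(-1/15)*(3 - 2/15))*(-33) = (6 - 3*(-1/15)*43/15)*(-33) = (6 + 43/75)*(-33) = (493/75)*(-33) = -5423/25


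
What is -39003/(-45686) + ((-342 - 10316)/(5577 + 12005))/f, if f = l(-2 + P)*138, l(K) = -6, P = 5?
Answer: 142072134769/166273009164 ≈ 0.85445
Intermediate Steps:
f = -828 (f = -6*138 = -828)
-39003/(-45686) + ((-342 - 10316)/(5577 + 12005))/f = -39003/(-45686) + ((-342 - 10316)/(5577 + 12005))/(-828) = -39003*(-1/45686) - 10658/17582*(-1/828) = 39003/45686 - 10658*1/17582*(-1/828) = 39003/45686 - 5329/8791*(-1/828) = 39003/45686 + 5329/7278948 = 142072134769/166273009164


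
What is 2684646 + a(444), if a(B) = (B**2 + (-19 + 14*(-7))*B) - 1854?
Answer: 2827980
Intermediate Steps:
a(B) = -1854 + B**2 - 117*B (a(B) = (B**2 + (-19 - 98)*B) - 1854 = (B**2 - 117*B) - 1854 = -1854 + B**2 - 117*B)
2684646 + a(444) = 2684646 + (-1854 + 444**2 - 117*444) = 2684646 + (-1854 + 197136 - 51948) = 2684646 + 143334 = 2827980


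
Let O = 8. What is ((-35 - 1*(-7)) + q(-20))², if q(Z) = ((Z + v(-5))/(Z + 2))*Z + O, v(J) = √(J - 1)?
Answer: 143800/81 - 7600*I*√6/81 ≈ 1775.3 - 229.83*I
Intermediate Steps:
v(J) = √(-1 + J)
q(Z) = 8 + Z*(Z + I*√6)/(2 + Z) (q(Z) = ((Z + √(-1 - 5))/(Z + 2))*Z + 8 = ((Z + √(-6))/(2 + Z))*Z + 8 = ((Z + I*√6)/(2 + Z))*Z + 8 = Z*(Z + I*√6)/(2 + Z) + 8 = 8 + Z*(Z + I*√6)/(2 + Z))
((-35 - 1*(-7)) + q(-20))² = ((-35 - 1*(-7)) + (16 + (-20)² + 8*(-20) + I*(-20)*√6)/(2 - 20))² = ((-35 + 7) + (16 + 400 - 160 - 20*I*√6)/(-18))² = (-28 - (256 - 20*I*√6)/18)² = (-28 + (-128/9 + 10*I*√6/9))² = (-380/9 + 10*I*√6/9)²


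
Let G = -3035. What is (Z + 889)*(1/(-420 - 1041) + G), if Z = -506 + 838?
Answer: -1804693352/487 ≈ -3.7057e+6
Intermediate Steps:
Z = 332
(Z + 889)*(1/(-420 - 1041) + G) = (332 + 889)*(1/(-420 - 1041) - 3035) = 1221*(1/(-1461) - 3035) = 1221*(-1/1461 - 3035) = 1221*(-4434136/1461) = -1804693352/487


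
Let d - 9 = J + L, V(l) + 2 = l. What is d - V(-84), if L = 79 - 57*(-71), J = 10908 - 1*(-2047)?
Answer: 17176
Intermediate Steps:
J = 12955 (J = 10908 + 2047 = 12955)
V(l) = -2 + l
L = 4126 (L = 79 + 4047 = 4126)
d = 17090 (d = 9 + (12955 + 4126) = 9 + 17081 = 17090)
d - V(-84) = 17090 - (-2 - 84) = 17090 - 1*(-86) = 17090 + 86 = 17176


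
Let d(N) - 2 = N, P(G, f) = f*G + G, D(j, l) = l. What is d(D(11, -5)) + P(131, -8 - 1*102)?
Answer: -14282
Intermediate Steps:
P(G, f) = G + G*f (P(G, f) = G*f + G = G + G*f)
d(N) = 2 + N
d(D(11, -5)) + P(131, -8 - 1*102) = (2 - 5) + 131*(1 + (-8 - 1*102)) = -3 + 131*(1 + (-8 - 102)) = -3 + 131*(1 - 110) = -3 + 131*(-109) = -3 - 14279 = -14282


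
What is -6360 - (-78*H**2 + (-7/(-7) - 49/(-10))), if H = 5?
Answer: -44159/10 ≈ -4415.9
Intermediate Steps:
-6360 - (-78*H**2 + (-7/(-7) - 49/(-10))) = -6360 - (-78*5**2 + (-7/(-7) - 49/(-10))) = -6360 - (-78*25 + (-7*(-1/7) - 49*(-1/10))) = -6360 - (-1950 + (1 + 49/10)) = -6360 - (-1950 + 59/10) = -6360 - 1*(-19441/10) = -6360 + 19441/10 = -44159/10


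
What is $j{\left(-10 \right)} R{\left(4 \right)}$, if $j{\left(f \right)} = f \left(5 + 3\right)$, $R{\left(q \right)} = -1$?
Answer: $80$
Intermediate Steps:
$j{\left(f \right)} = 8 f$ ($j{\left(f \right)} = f 8 = 8 f$)
$j{\left(-10 \right)} R{\left(4 \right)} = 8 \left(-10\right) \left(-1\right) = \left(-80\right) \left(-1\right) = 80$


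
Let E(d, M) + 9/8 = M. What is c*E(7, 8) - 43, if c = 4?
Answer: -31/2 ≈ -15.500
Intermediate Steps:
E(d, M) = -9/8 + M
c*E(7, 8) - 43 = 4*(-9/8 + 8) - 43 = 4*(55/8) - 43 = 55/2 - 43 = -31/2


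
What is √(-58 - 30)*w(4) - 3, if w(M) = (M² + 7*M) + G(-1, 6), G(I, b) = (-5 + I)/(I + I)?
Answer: -3 + 94*I*√22 ≈ -3.0 + 440.9*I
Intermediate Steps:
G(I, b) = (-5 + I)/(2*I) (G(I, b) = (-5 + I)/((2*I)) = (-5 + I)*(1/(2*I)) = (-5 + I)/(2*I))
w(M) = 3 + M² + 7*M (w(M) = (M² + 7*M) + (½)*(-5 - 1)/(-1) = (M² + 7*M) + (½)*(-1)*(-6) = (M² + 7*M) + 3 = 3 + M² + 7*M)
√(-58 - 30)*w(4) - 3 = √(-58 - 30)*(3 + 4² + 7*4) - 3 = √(-88)*(3 + 16 + 28) - 3 = (2*I*√22)*47 - 3 = 94*I*√22 - 3 = -3 + 94*I*√22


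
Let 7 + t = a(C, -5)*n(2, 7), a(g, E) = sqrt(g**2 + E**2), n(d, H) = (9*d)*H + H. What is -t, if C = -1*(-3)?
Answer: 7 - 133*sqrt(34) ≈ -768.52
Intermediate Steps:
n(d, H) = H + 9*H*d (n(d, H) = 9*H*d + H = H + 9*H*d)
C = 3
a(g, E) = sqrt(E**2 + g**2)
t = -7 + 133*sqrt(34) (t = -7 + sqrt((-5)**2 + 3**2)*(7*(1 + 9*2)) = -7 + sqrt(25 + 9)*(7*(1 + 18)) = -7 + sqrt(34)*(7*19) = -7 + sqrt(34)*133 = -7 + 133*sqrt(34) ≈ 768.52)
-t = -(-7 + 133*sqrt(34)) = 7 - 133*sqrt(34)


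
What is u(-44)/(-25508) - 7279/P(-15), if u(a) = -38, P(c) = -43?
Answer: 92837183/548422 ≈ 169.28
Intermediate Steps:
u(-44)/(-25508) - 7279/P(-15) = -38/(-25508) - 7279/(-43) = -38*(-1/25508) - 7279*(-1/43) = 19/12754 + 7279/43 = 92837183/548422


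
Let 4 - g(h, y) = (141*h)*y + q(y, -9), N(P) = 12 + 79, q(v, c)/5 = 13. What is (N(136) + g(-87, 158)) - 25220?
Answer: 1912996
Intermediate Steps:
q(v, c) = 65 (q(v, c) = 5*13 = 65)
N(P) = 91
g(h, y) = -61 - 141*h*y (g(h, y) = 4 - ((141*h)*y + 65) = 4 - (141*h*y + 65) = 4 - (65 + 141*h*y) = 4 + (-65 - 141*h*y) = -61 - 141*h*y)
(N(136) + g(-87, 158)) - 25220 = (91 + (-61 - 141*(-87)*158)) - 25220 = (91 + (-61 + 1938186)) - 25220 = (91 + 1938125) - 25220 = 1938216 - 25220 = 1912996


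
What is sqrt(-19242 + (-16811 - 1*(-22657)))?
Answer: 2*I*sqrt(3349) ≈ 115.74*I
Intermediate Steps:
sqrt(-19242 + (-16811 - 1*(-22657))) = sqrt(-19242 + (-16811 + 22657)) = sqrt(-19242 + 5846) = sqrt(-13396) = 2*I*sqrt(3349)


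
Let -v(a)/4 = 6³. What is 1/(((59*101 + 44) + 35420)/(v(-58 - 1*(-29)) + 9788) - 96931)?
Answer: -388/37607427 ≈ -1.0317e-5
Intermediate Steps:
v(a) = -864 (v(a) = -4*6³ = -4*216 = -864)
1/(((59*101 + 44) + 35420)/(v(-58 - 1*(-29)) + 9788) - 96931) = 1/(((59*101 + 44) + 35420)/(-864 + 9788) - 96931) = 1/(((5959 + 44) + 35420)/8924 - 96931) = 1/((6003 + 35420)*(1/8924) - 96931) = 1/(41423*(1/8924) - 96931) = 1/(1801/388 - 96931) = 1/(-37607427/388) = -388/37607427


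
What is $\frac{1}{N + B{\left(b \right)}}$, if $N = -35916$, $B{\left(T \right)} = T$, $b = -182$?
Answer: $- \frac{1}{36098} \approx -2.7702 \cdot 10^{-5}$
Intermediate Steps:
$\frac{1}{N + B{\left(b \right)}} = \frac{1}{-35916 - 182} = \frac{1}{-36098} = - \frac{1}{36098}$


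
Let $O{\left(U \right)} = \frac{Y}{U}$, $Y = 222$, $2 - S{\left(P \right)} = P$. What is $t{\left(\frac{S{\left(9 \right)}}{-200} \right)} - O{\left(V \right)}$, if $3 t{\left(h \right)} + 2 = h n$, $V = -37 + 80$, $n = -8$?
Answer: $- \frac{6367}{1075} \approx -5.9228$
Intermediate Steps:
$S{\left(P \right)} = 2 - P$
$V = 43$
$O{\left(U \right)} = \frac{222}{U}$
$t{\left(h \right)} = - \frac{2}{3} - \frac{8 h}{3}$ ($t{\left(h \right)} = - \frac{2}{3} + \frac{h \left(-8\right)}{3} = - \frac{2}{3} + \frac{\left(-8\right) h}{3} = - \frac{2}{3} - \frac{8 h}{3}$)
$t{\left(\frac{S{\left(9 \right)}}{-200} \right)} - O{\left(V \right)} = \left(- \frac{2}{3} - \frac{8 \frac{2 - 9}{-200}}{3}\right) - \frac{222}{43} = \left(- \frac{2}{3} - \frac{8 \left(2 - 9\right) \left(- \frac{1}{200}\right)}{3}\right) - 222 \cdot \frac{1}{43} = \left(- \frac{2}{3} - \frac{8 \left(\left(-7\right) \left(- \frac{1}{200}\right)\right)}{3}\right) - \frac{222}{43} = \left(- \frac{2}{3} - \frac{7}{75}\right) - \frac{222}{43} = - \frac{19}{25} - \frac{222}{43} = - \frac{6367}{1075}$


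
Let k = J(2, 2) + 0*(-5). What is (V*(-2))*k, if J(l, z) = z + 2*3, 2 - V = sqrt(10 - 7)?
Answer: -32 + 16*sqrt(3) ≈ -4.2872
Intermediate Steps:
V = 2 - sqrt(3) (V = 2 - sqrt(10 - 7) = 2 - sqrt(3) ≈ 0.26795)
J(l, z) = 6 + z (J(l, z) = z + 6 = 6 + z)
k = 8 (k = (6 + 2) + 0*(-5) = 8 + 0 = 8)
(V*(-2))*k = ((2 - sqrt(3))*(-2))*8 = (-4 + 2*sqrt(3))*8 = -32 + 16*sqrt(3)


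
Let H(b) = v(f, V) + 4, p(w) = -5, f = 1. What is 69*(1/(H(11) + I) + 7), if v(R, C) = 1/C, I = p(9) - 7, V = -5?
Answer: 19458/41 ≈ 474.59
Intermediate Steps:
I = -12 (I = -5 - 7 = -12)
H(b) = 19/5 (H(b) = 1/(-5) + 4 = -⅕ + 4 = 19/5)
69*(1/(H(11) + I) + 7) = 69*(1/(19/5 - 12) + 7) = 69*(1/(-41/5) + 7) = 69*(-5/41 + 7) = 69*(282/41) = 19458/41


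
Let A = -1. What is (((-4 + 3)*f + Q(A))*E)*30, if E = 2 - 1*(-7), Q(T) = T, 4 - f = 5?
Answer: 0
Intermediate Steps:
f = -1 (f = 4 - 1*5 = 4 - 5 = -1)
E = 9 (E = 2 + 7 = 9)
(((-4 + 3)*f + Q(A))*E)*30 = (((-4 + 3)*(-1) - 1)*9)*30 = ((-1*(-1) - 1)*9)*30 = ((1 - 1)*9)*30 = (0*9)*30 = 0*30 = 0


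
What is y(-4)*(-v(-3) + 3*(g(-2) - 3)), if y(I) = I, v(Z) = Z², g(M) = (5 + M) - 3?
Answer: 72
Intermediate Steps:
g(M) = 2 + M
y(-4)*(-v(-3) + 3*(g(-2) - 3)) = -4*(-1*(-3)² + 3*((2 - 2) - 3)) = -4*(-1*9 + 3*(0 - 3)) = -4*(-9 + 3*(-3)) = -4*(-9 - 9) = -4*(-18) = 72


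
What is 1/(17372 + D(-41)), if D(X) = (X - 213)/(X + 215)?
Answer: 87/1511237 ≈ 5.7569e-5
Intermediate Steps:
D(X) = (-213 + X)/(215 + X)
1/(17372 + D(-41)) = 1/(17372 + (-213 - 41)/(215 - 41)) = 1/(17372 - 254/174) = 1/(17372 + (1/174)*(-254)) = 1/(17372 - 127/87) = 1/(1511237/87) = 87/1511237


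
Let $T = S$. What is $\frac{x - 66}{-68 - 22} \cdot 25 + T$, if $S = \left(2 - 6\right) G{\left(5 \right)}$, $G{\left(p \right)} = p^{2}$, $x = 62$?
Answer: $- \frac{890}{9} \approx -98.889$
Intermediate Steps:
$S = -100$ ($S = \left(2 - 6\right) 5^{2} = \left(-4\right) 25 = -100$)
$T = -100$
$\frac{x - 66}{-68 - 22} \cdot 25 + T = \frac{62 - 66}{-68 - 22} \cdot 25 - 100 = - \frac{4}{-90} \cdot 25 - 100 = \left(-4\right) \left(- \frac{1}{90}\right) 25 - 100 = \frac{2}{45} \cdot 25 - 100 = \frac{10}{9} - 100 = - \frac{890}{9}$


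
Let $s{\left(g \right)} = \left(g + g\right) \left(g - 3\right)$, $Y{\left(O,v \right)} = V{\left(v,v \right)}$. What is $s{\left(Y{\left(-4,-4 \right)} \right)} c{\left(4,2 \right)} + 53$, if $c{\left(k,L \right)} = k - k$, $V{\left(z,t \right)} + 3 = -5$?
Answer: $53$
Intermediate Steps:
$V{\left(z,t \right)} = -8$ ($V{\left(z,t \right)} = -3 - 5 = -8$)
$Y{\left(O,v \right)} = -8$
$c{\left(k,L \right)} = 0$
$s{\left(g \right)} = 2 g \left(-3 + g\right)$
$s{\left(Y{\left(-4,-4 \right)} \right)} c{\left(4,2 \right)} + 53 = 2 \left(-8\right) \left(-3 - 8\right) 0 + 53 = 2 \left(-8\right) \left(-11\right) 0 + 53 = 176 \cdot 0 + 53 = 0 + 53 = 53$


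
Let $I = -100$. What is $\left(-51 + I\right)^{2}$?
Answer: $22801$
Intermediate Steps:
$\left(-51 + I\right)^{2} = \left(-51 - 100\right)^{2} = \left(-151\right)^{2} = 22801$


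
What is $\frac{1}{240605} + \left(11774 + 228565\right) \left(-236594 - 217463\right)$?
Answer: $- \frac{26256647478740414}{240605} \approx -1.0913 \cdot 10^{11}$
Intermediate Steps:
$\frac{1}{240605} + \left(11774 + 228565\right) \left(-236594 - 217463\right) = \frac{1}{240605} + 240339 \left(-454057\right) = \frac{1}{240605} - 109127605323 = - \frac{26256647478740414}{240605}$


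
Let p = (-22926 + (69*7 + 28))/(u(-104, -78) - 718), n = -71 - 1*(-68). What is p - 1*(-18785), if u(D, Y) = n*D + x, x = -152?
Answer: 10504445/558 ≈ 18825.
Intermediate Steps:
n = -3 (n = -71 + 68 = -3)
u(D, Y) = -152 - 3*D (u(D, Y) = -3*D - 152 = -152 - 3*D)
p = 22415/558 (p = (-22926 + (69*7 + 28))/((-152 - 3*(-104)) - 718) = (-22926 + (483 + 28))/((-152 + 312) - 718) = (-22926 + 511)/(160 - 718) = -22415/(-558) = -22415*(-1/558) = 22415/558 ≈ 40.170)
p - 1*(-18785) = 22415/558 - 1*(-18785) = 22415/558 + 18785 = 10504445/558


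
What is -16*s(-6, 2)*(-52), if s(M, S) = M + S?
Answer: -3328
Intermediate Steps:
-16*s(-6, 2)*(-52) = -16*(-6 + 2)*(-52) = -16*(-4)*(-52) = 64*(-52) = -3328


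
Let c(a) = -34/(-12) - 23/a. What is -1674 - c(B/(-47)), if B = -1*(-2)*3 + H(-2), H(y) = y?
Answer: -23365/12 ≈ -1947.1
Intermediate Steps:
B = 4 (B = -1*(-2)*3 - 2 = 2*3 - 2 = 6 - 2 = 4)
c(a) = 17/6 - 23/a (c(a) = -34*(-1/12) - 23/a = 17/6 - 23/a)
-1674 - c(B/(-47)) = -1674 - (17/6 - 23/(4/(-47))) = -1674 - (17/6 - 23/(4*(-1/47))) = -1674 - (17/6 - 23/(-4/47)) = -1674 - (17/6 - 23*(-47/4)) = -1674 - (17/6 + 1081/4) = -1674 - 1*3277/12 = -1674 - 3277/12 = -23365/12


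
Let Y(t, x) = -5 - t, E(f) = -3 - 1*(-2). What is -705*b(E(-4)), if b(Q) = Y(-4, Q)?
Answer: 705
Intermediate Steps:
E(f) = -1 (E(f) = -3 + 2 = -1)
b(Q) = -1 (b(Q) = -5 - 1*(-4) = -5 + 4 = -1)
-705*b(E(-4)) = -705*(-1) = 705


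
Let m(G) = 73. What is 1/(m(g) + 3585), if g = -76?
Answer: 1/3658 ≈ 0.00027337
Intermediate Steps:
1/(m(g) + 3585) = 1/(73 + 3585) = 1/3658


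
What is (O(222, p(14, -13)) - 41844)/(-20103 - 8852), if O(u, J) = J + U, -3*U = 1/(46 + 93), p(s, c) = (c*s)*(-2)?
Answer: 17297161/12074235 ≈ 1.4326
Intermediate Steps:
p(s, c) = -2*c*s
U = -1/417 (U = -1/(3*(46 + 93)) = -⅓/139 = -⅓*1/139 = -1/417 ≈ -0.0023981)
O(u, J) = -1/417 + J (O(u, J) = J - 1/417 = -1/417 + J)
(O(222, p(14, -13)) - 41844)/(-20103 - 8852) = ((-1/417 - 2*(-13)*14) - 41844)/(-20103 - 8852) = ((-1/417 + 364) - 41844)/(-28955) = (151787/417 - 41844)*(-1/28955) = -17297161/417*(-1/28955) = 17297161/12074235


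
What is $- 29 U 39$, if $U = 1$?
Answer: $-1131$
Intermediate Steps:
$- 29 U 39 = \left(-29\right) 1 \cdot 39 = \left(-29\right) 39 = -1131$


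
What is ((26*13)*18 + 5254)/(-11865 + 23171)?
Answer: 5669/5653 ≈ 1.0028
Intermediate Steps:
((26*13)*18 + 5254)/(-11865 + 23171) = (338*18 + 5254)/11306 = (6084 + 5254)*(1/11306) = 11338*(1/11306) = 5669/5653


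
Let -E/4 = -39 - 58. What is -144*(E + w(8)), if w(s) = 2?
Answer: -56160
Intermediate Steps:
E = 388 (E = -4*(-39 - 58) = -4*(-97) = 388)
-144*(E + w(8)) = -144*(388 + 2) = -144*390 = -56160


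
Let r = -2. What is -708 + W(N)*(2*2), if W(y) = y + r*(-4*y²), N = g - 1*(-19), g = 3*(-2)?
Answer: 4752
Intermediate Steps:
g = -6
N = 13 (N = -6 - 1*(-19) = -6 + 19 = 13)
W(y) = y + 8*y² (W(y) = y - (-8)*y² = y + 8*y²)
-708 + W(N)*(2*2) = -708 + (13*(1 + 8*13))*(2*2) = -708 + (13*(1 + 104))*4 = -708 + (13*105)*4 = -708 + 1365*4 = -708 + 5460 = 4752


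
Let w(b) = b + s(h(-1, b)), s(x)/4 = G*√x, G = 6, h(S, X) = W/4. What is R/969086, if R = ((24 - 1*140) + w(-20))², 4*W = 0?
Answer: 9248/484543 ≈ 0.019086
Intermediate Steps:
W = 0 (W = (¼)*0 = 0)
h(S, X) = 0 (h(S, X) = 0/4 = 0*(¼) = 0)
s(x) = 24*√x (s(x) = 4*(6*√x) = 24*√x)
w(b) = b (w(b) = b + 24*√0 = b + 24*0 = b + 0 = b)
R = 18496 (R = ((24 - 1*140) - 20)² = ((24 - 140) - 20)² = (-116 - 20)² = (-136)² = 18496)
R/969086 = 18496/969086 = 18496*(1/969086) = 9248/484543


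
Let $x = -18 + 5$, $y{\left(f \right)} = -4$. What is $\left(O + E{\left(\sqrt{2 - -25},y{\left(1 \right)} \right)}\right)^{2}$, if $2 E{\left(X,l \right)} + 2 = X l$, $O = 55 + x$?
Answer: $1789 - 492 \sqrt{3} \approx 936.83$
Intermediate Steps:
$x = -13$
$O = 42$ ($O = 55 - 13 = 42$)
$E{\left(X,l \right)} = -1 + \frac{X l}{2}$
$\left(O + E{\left(\sqrt{2 - -25},y{\left(1 \right)} \right)}\right)^{2} = \left(42 + \left(-1 + \frac{1}{2} \sqrt{2 - -25} \left(-4\right)\right)\right)^{2} = \left(42 + \left(-1 + \frac{1}{2} \sqrt{2 + 25} \left(-4\right)\right)\right)^{2} = \left(42 + \left(-1 + \frac{1}{2} \sqrt{27} \left(-4\right)\right)\right)^{2} = \left(42 + \left(-1 + \frac{1}{2} \cdot 3 \sqrt{3} \left(-4\right)\right)\right)^{2} = \left(42 - \left(1 + 6 \sqrt{3}\right)\right)^{2} = \left(41 - 6 \sqrt{3}\right)^{2}$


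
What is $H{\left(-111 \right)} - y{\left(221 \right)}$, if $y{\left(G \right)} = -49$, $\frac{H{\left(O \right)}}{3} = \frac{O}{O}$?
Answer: $52$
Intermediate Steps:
$H{\left(O \right)} = 3$ ($H{\left(O \right)} = 3 \frac{O}{O} = 3 \cdot 1 = 3$)
$H{\left(-111 \right)} - y{\left(221 \right)} = 3 - -49 = 3 + 49 = 52$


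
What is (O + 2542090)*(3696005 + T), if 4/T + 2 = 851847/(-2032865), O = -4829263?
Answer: -5938605828381336075/702511 ≈ -8.4534e+12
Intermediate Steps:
T = -8131460/4917577 (T = 4/(-2 + 851847/(-2032865)) = 4/(-2 + 851847*(-1/2032865)) = 4/(-2 - 851847/2032865) = 4/(-4917577/2032865) = 4*(-2032865/4917577) = -8131460/4917577 ≈ -1.6535)
(O + 2542090)*(3696005 + T) = (-4829263 + 2542090)*(3696005 - 8131460/4917577) = -2287173*18175381048425/4917577 = -5938605828381336075/702511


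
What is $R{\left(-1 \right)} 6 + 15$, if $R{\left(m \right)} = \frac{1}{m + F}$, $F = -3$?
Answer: $\frac{27}{2} \approx 13.5$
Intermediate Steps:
$R{\left(m \right)} = \frac{1}{-3 + m}$ ($R{\left(m \right)} = \frac{1}{m - 3} = \frac{1}{-3 + m}$)
$R{\left(-1 \right)} 6 + 15 = \frac{1}{-3 - 1} \cdot 6 + 15 = \frac{1}{-4} \cdot 6 + 15 = \left(- \frac{1}{4}\right) 6 + 15 = - \frac{3}{2} + 15 = \frac{27}{2}$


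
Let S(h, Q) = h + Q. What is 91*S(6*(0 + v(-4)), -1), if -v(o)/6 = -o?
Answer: -13195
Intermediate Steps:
v(o) = 6*o (v(o) = -(-6)*o = 6*o)
S(h, Q) = Q + h
91*S(6*(0 + v(-4)), -1) = 91*(-1 + 6*(0 + 6*(-4))) = 91*(-1 + 6*(0 - 24)) = 91*(-1 + 6*(-24)) = 91*(-1 - 144) = 91*(-145) = -13195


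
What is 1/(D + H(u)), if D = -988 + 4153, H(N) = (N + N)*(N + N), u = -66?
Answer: 1/20589 ≈ 4.8570e-5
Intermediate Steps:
H(N) = 4*N² (H(N) = (2*N)*(2*N) = 4*N²)
D = 3165
1/(D + H(u)) = 1/(3165 + 4*(-66)²) = 1/(3165 + 4*4356) = 1/(3165 + 17424) = 1/20589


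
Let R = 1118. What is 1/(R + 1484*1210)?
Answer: 1/1796758 ≈ 5.5656e-7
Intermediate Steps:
1/(R + 1484*1210) = 1/(1118 + 1484*1210) = 1/(1118 + 1795640) = 1/1796758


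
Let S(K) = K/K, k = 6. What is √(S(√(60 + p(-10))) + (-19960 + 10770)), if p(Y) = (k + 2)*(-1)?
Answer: 3*I*√1021 ≈ 95.859*I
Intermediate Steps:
p(Y) = -8 (p(Y) = (6 + 2)*(-1) = 8*(-1) = -8)
S(K) = 1
√(S(√(60 + p(-10))) + (-19960 + 10770)) = √(1 + (-19960 + 10770)) = √(1 - 9190) = √(-9189) = 3*I*√1021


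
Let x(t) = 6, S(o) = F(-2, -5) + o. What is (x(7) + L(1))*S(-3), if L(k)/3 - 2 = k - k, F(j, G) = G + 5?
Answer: -36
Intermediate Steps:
F(j, G) = 5 + G
S(o) = o (S(o) = (5 - 5) + o = 0 + o = o)
L(k) = 6 (L(k) = 6 + 3*(k - k) = 6 + 3*0 = 6 + 0 = 6)
(x(7) + L(1))*S(-3) = (6 + 6)*(-3) = 12*(-3) = -36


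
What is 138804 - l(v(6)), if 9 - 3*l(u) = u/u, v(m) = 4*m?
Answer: 416404/3 ≈ 1.3880e+5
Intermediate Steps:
l(u) = 8/3 (l(u) = 3 - u/(3*u) = 3 - ⅓*1 = 3 - ⅓ = 8/3)
138804 - l(v(6)) = 138804 - 1*8/3 = 138804 - 8/3 = 416404/3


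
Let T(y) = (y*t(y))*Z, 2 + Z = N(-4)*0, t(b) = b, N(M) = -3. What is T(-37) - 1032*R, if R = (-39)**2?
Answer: -1572410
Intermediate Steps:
R = 1521
Z = -2 (Z = -2 - 3*0 = -2 + 0 = -2)
T(y) = -2*y**2 (T(y) = (y*y)*(-2) = y**2*(-2) = -2*y**2)
T(-37) - 1032*R = -2*(-37)**2 - 1032*1521 = -2*1369 - 1569672 = -2738 - 1569672 = -1572410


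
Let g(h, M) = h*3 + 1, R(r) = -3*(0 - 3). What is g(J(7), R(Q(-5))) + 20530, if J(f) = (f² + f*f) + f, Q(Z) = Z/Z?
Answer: 20846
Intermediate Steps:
Q(Z) = 1
R(r) = 9 (R(r) = -3*(-3) = 9)
J(f) = f + 2*f² (J(f) = (f² + f²) + f = 2*f² + f = f + 2*f²)
g(h, M) = 1 + 3*h (g(h, M) = 3*h + 1 = 1 + 3*h)
g(J(7), R(Q(-5))) + 20530 = (1 + 3*(7*(1 + 2*7))) + 20530 = (1 + 3*(7*(1 + 14))) + 20530 = (1 + 3*(7*15)) + 20530 = (1 + 3*105) + 20530 = (1 + 315) + 20530 = 316 + 20530 = 20846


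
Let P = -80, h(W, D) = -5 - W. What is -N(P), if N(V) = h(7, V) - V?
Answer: -68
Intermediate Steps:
N(V) = -12 - V (N(V) = (-5 - 1*7) - V = (-5 - 7) - V = -12 - V)
-N(P) = -(-12 - 1*(-80)) = -(-12 + 80) = -1*68 = -68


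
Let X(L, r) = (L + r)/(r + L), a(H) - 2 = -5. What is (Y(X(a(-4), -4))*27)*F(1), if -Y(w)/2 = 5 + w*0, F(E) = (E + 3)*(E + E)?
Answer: -2160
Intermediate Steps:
a(H) = -3 (a(H) = 2 - 5 = -3)
F(E) = 2*E*(3 + E) (F(E) = (3 + E)*(2*E) = 2*E*(3 + E))
X(L, r) = 1 (X(L, r) = (L + r)/(L + r) = 1)
Y(w) = -10 (Y(w) = -2*(5 + w*0) = -2*(5 + 0) = -2*5 = -10)
(Y(X(a(-4), -4))*27)*F(1) = (-10*27)*(2*1*(3 + 1)) = -540*4 = -270*8 = -2160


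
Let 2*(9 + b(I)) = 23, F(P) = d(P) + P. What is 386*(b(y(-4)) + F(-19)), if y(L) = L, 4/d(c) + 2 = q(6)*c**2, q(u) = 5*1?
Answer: -11481763/1803 ≈ -6368.1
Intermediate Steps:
q(u) = 5
d(c) = 4/(-2 + 5*c**2)
F(P) = P + 4/(-2 + 5*P**2) (F(P) = 4/(-2 + 5*P**2) + P = P + 4/(-2 + 5*P**2))
b(I) = 5/2 (b(I) = -9 + (1/2)*23 = -9 + 23/2 = 5/2)
386*(b(y(-4)) + F(-19)) = 386*(5/2 + (-19 + 4/(-2 + 5*(-19)**2))) = 386*(5/2 + (-19 + 4/(-2 + 5*361))) = 386*(5/2 + (-19 + 4/(-2 + 1805))) = 386*(5/2 + (-19 + 4/1803)) = 386*(5/2 - 34253/1803) = 386*(-59491/3606) = -11481763/1803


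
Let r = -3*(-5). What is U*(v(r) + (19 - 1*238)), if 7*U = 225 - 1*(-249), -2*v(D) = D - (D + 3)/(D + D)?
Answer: -536094/35 ≈ -15317.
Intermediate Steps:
r = 15
v(D) = -D/2 + (3 + D)/(4*D) (v(D) = -(D - (D + 3)/(D + D))/2 = -(D - (3 + D)/(2*D))/2 = -D/2 + (3 + D)/(4*D))
U = 474/7 (U = (225 - 1*(-249))/7 = (225 + 249)/7 = (⅐)*474 = 474/7 ≈ 67.714)
U*(v(r) + (19 - 1*238)) = 474*((¼)*(3 - 1*15*(-1 + 2*15))/15 + (19 - 1*238))/7 = 474*((¼)*(1/15)*(3 - 1*15*(-1 + 30)) + (19 - 238))/7 = 474*((¼)*(1/15)*(3 - 1*15*29) - 219)/7 = 474*((¼)*(1/15)*(3 - 435) - 219)/7 = 474*((¼)*(1/15)*(-432) - 219)/7 = 474*(-36/5 - 219)/7 = (474/7)*(-1131/5) = -536094/35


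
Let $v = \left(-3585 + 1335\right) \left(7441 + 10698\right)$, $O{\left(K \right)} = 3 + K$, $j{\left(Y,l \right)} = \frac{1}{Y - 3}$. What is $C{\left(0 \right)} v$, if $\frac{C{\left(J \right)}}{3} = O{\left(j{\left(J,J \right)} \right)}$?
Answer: $-326502000$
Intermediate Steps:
$j{\left(Y,l \right)} = \frac{1}{-3 + Y}$
$C{\left(J \right)} = 9 + \frac{3}{-3 + J}$ ($C{\left(J \right)} = 3 \left(3 + \frac{1}{-3 + J}\right) = 9 + \frac{3}{-3 + J}$)
$v = -40812750$ ($v = \left(-2250\right) 18139 = -40812750$)
$C{\left(0 \right)} v = \frac{3 \left(-8 + 3 \cdot 0\right)}{-3 + 0} \left(-40812750\right) = \frac{3 \left(-8 + 0\right)}{-3} \left(-40812750\right) = 3 \left(- \frac{1}{3}\right) \left(-8\right) \left(-40812750\right) = 8 \left(-40812750\right) = -326502000$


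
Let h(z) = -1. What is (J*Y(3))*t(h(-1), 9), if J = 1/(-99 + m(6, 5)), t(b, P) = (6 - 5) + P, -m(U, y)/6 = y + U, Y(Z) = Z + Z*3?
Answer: -8/11 ≈ -0.72727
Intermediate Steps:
Y(Z) = 4*Z (Y(Z) = Z + 3*Z = 4*Z)
m(U, y) = -6*U - 6*y (m(U, y) = -6*(y + U) = -6*(U + y) = -6*U - 6*y)
t(b, P) = 1 + P
J = -1/165 (J = 1/(-99 + (-6*6 - 6*5)) = 1/(-99 + (-36 - 30)) = 1/(-99 - 66) = 1/(-165) = -1/165 ≈ -0.0060606)
(J*Y(3))*t(h(-1), 9) = (-4*3/165)*(1 + 9) = -1/165*12*10 = -4/55*10 = -8/11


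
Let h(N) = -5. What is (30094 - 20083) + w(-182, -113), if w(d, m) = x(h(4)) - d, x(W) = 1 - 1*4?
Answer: 10190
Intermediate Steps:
x(W) = -3 (x(W) = 1 - 4 = -3)
w(d, m) = -3 - d
(30094 - 20083) + w(-182, -113) = (30094 - 20083) + (-3 - 1*(-182)) = 10011 + (-3 + 182) = 10011 + 179 = 10190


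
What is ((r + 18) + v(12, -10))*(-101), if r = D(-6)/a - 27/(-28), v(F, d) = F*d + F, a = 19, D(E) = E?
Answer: 4801035/532 ≈ 9024.5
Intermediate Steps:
v(F, d) = F + F*d
r = 345/532 (r = -6/19 - 27/(-28) = -6*1/19 - 27*(-1/28) = -6/19 + 27/28 = 345/532 ≈ 0.64850)
((r + 18) + v(12, -10))*(-101) = ((345/532 + 18) + 12*(1 - 10))*(-101) = (9921/532 + 12*(-9))*(-101) = (9921/532 - 108)*(-101) = -47535/532*(-101) = 4801035/532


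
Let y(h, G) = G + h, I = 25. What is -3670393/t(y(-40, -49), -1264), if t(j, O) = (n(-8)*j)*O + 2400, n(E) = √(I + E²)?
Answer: 275279475/35197512232 - 25806533183*√89/70395024464 ≈ -3.4506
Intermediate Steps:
n(E) = √(25 + E²)
t(j, O) = 2400 + O*j*√89 (t(j, O) = (√(25 + (-8)²)*j)*O + 2400 = (√(25 + 64)*j)*O + 2400 = (√89*j)*O + 2400 = (j*√89)*O + 2400 = O*j*√89 + 2400 = 2400 + O*j*√89)
-3670393/t(y(-40, -49), -1264) = -3670393/(2400 - 1264*(-49 - 40)*√89) = -3670393/(2400 - 1264*(-89)*√89) = -3670393/(2400 + 112496*√89)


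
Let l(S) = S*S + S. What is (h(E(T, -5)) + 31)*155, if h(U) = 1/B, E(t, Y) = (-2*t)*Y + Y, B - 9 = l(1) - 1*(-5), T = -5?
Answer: 77035/16 ≈ 4814.7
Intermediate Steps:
l(S) = S + S² (l(S) = S² + S = S + S²)
B = 16 (B = 9 + (1*(1 + 1) - 1*(-5)) = 9 + (1*2 + 5) = 9 + (2 + 5) = 9 + 7 = 16)
E(t, Y) = Y - 2*Y*t (E(t, Y) = -2*Y*t + Y = Y - 2*Y*t)
h(U) = 1/16
(h(E(T, -5)) + 31)*155 = (1/16 + 31)*155 = (497/16)*155 = 77035/16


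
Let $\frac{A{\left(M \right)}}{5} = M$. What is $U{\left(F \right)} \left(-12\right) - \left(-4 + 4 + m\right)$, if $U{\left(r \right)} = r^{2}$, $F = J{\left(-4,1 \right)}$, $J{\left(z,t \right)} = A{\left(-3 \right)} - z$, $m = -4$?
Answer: $-1448$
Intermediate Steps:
$A{\left(M \right)} = 5 M$
$J{\left(z,t \right)} = -15 - z$ ($J{\left(z,t \right)} = 5 \left(-3\right) - z = -15 - z$)
$F = -11$ ($F = -15 - -4 = -15 + 4 = -11$)
$U{\left(F \right)} \left(-12\right) - \left(-4 + 4 + m\right) = \left(-11\right)^{2} \left(-12\right) + \left(4 - \left(\left(4 \cdot 1 - 4\right) + 0\right)\right) = 121 \left(-12\right) + \left(4 - \left(\left(4 - 4\right) + 0\right)\right) = -1452 + \left(4 - \left(0 + 0\right)\right) = -1452 + \left(4 - 0\right) = -1452 + \left(4 + 0\right) = -1452 + 4 = -1448$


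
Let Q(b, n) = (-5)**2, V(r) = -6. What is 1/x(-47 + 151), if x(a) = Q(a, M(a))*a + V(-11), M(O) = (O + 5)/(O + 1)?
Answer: 1/2594 ≈ 0.00038551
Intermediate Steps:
M(O) = (5 + O)/(1 + O)
Q(b, n) = 25
x(a) = -6 + 25*a (x(a) = 25*a - 6 = -6 + 25*a)
1/x(-47 + 151) = 1/(-6 + 25*(-47 + 151)) = 1/(-6 + 25*104) = 1/(-6 + 2600) = 1/2594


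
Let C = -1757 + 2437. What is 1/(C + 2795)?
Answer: 1/3475 ≈ 0.00028777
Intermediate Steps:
C = 680
1/(C + 2795) = 1/(680 + 2795) = 1/3475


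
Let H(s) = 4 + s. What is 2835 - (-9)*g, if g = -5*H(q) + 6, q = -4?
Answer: 2889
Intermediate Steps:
g = 6 (g = -5*(4 - 4) + 6 = -5*0 + 6 = 0 + 6 = 6)
2835 - (-9)*g = 2835 - (-9)*6 = 2835 - 1*(-54) = 2835 + 54 = 2889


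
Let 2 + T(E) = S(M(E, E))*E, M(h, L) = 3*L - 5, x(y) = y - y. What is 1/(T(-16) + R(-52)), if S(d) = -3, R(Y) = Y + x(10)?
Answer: -⅙ ≈ -0.16667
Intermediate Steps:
x(y) = 0
R(Y) = Y (R(Y) = Y + 0 = Y)
M(h, L) = -5 + 3*L
T(E) = -2 - 3*E
1/(T(-16) + R(-52)) = 1/((-2 - 3*(-16)) - 52) = 1/((-2 + 48) - 52) = 1/(46 - 52) = 1/(-6) = -⅙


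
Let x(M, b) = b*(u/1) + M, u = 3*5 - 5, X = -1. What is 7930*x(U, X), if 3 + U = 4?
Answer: -71370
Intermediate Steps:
U = 1 (U = -3 + 4 = 1)
u = 10 (u = 15 - 5 = 10)
x(M, b) = M + 10*b (x(M, b) = b*(10/1) + M = b*(10*1) + M = b*10 + M = 10*b + M = M + 10*b)
7930*x(U, X) = 7930*(1 + 10*(-1)) = 7930*(1 - 10) = 7930*(-9) = -71370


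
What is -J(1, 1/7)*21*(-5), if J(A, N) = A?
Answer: 105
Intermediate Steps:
-J(1, 1/7)*21*(-5) = -1*21*(-5) = -21*(-5) = -1*(-105) = 105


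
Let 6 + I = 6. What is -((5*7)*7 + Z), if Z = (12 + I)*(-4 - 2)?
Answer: -173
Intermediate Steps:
I = 0 (I = -6 + 6 = 0)
Z = -72 (Z = (12 + 0)*(-4 - 2) = 12*(-6) = -72)
-((5*7)*7 + Z) = -((5*7)*7 - 72) = -(35*7 - 72) = -(245 - 72) = -1*173 = -173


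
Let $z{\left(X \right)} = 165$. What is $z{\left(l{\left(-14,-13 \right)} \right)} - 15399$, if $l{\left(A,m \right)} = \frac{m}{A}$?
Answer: $-15234$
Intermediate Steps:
$z{\left(l{\left(-14,-13 \right)} \right)} - 15399 = 165 - 15399 = -15234$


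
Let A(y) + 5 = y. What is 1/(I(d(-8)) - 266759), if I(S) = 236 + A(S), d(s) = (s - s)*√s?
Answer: -1/266528 ≈ -3.7519e-6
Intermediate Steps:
d(s) = 0 (d(s) = 0*√s = 0)
A(y) = -5 + y
I(S) = 231 + S (I(S) = 236 + (-5 + S) = 231 + S)
1/(I(d(-8)) - 266759) = 1/((231 + 0) - 266759) = 1/(231 - 266759) = 1/(-266528) = -1/266528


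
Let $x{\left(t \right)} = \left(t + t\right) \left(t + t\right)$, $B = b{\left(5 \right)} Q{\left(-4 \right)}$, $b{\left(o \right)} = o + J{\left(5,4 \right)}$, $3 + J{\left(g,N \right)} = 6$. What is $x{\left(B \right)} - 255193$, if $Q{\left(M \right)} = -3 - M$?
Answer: $-254937$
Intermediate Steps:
$J{\left(g,N \right)} = 3$ ($J{\left(g,N \right)} = -3 + 6 = 3$)
$b{\left(o \right)} = 3 + o$ ($b{\left(o \right)} = o + 3 = 3 + o$)
$B = 8$ ($B = \left(3 + 5\right) \left(-3 - -4\right) = 8 \left(-3 + 4\right) = 8 \cdot 1 = 8$)
$x{\left(t \right)} = 4 t^{2}$ ($x{\left(t \right)} = 2 t 2 t = 4 t^{2}$)
$x{\left(B \right)} - 255193 = 4 \cdot 8^{2} - 255193 = 4 \cdot 64 - 255193 = 256 - 255193 = -254937$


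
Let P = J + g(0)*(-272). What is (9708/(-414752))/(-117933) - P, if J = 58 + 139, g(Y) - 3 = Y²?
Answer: 2523092882001/4076078968 ≈ 619.00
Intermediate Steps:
g(Y) = 3 + Y²
J = 197
P = -619 (P = 197 + (3 + 0²)*(-272) = 197 + (3 + 0)*(-272) = 197 + 3*(-272) = 197 - 816 = -619)
(9708/(-414752))/(-117933) - P = (9708/(-414752))/(-117933) - 1*(-619) = (9708*(-1/414752))*(-1/117933) + 619 = -2427/103688*(-1/117933) + 619 = 809/4076078968 + 619 = 2523092882001/4076078968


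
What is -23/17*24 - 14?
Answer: -790/17 ≈ -46.471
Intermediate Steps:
-23/17*24 - 14 = -552/17 - 14 = -790/17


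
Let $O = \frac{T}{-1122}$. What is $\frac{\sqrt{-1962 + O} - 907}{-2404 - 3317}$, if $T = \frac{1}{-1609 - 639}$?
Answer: $\frac{907}{5721} - \frac{i \sqrt{780112699626711}}{3607456644} \approx 0.15854 - 0.0077424 i$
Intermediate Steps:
$T = - \frac{1}{2248}$ ($T = \frac{1}{-2248} = - \frac{1}{2248} \approx -0.00044484$)
$O = \frac{1}{2522256}$ ($O = - \frac{1}{2248 \left(-1122\right)} = \left(- \frac{1}{2248}\right) \left(- \frac{1}{1122}\right) = \frac{1}{2522256} \approx 3.9647 \cdot 10^{-7}$)
$\frac{\sqrt{-1962 + O} - 907}{-2404 - 3317} = \frac{\sqrt{-1962 + \frac{1}{2522256}} - 907}{-2404 - 3317} = \frac{\sqrt{- \frac{4948666271}{2522256}} - 907}{-5721} = \left(\frac{i \sqrt{780112699626711}}{630564} - 907\right) \left(- \frac{1}{5721}\right) = \left(-907 + \frac{i \sqrt{780112699626711}}{630564}\right) \left(- \frac{1}{5721}\right) = \frac{907}{5721} - \frac{i \sqrt{780112699626711}}{3607456644}$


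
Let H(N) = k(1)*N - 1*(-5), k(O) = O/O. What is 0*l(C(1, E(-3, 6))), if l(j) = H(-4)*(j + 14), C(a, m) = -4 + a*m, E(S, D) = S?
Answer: 0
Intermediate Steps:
k(O) = 1
H(N) = 5 + N (H(N) = 1*N - 1*(-5) = N + 5 = 5 + N)
l(j) = 14 + j (l(j) = (5 - 4)*(j + 14) = 1*(14 + j) = 14 + j)
0*l(C(1, E(-3, 6))) = 0*(14 + (-4 + 1*(-3))) = 0*(14 + (-4 - 3)) = 0*(14 - 7) = 0*7 = 0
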